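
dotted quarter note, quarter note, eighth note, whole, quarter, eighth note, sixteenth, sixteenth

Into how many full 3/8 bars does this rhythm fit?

One bar of 3/8 = 6 sixteenth notes.
Working in sixteenth notes: dotted quarter note = 6; quarter note = 4; eighth note = 2; whole = 16; quarter = 4; eighth note = 2; sixteenth = 1; sixteenth = 1.
Altogether 6 + 4 + 2 + 16 + 4 + 2 + 1 + 1 = 36.
36 ÷ 6 = 6 complete bars with 0 left over.

6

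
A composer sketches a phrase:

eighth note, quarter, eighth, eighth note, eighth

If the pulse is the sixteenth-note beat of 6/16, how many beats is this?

One sixteenth-note beat = 2 thirty-second notes.
In thirty-second notes: eighth note = 4; quarter = 8; eighth = 4; eighth note = 4; eighth = 4.
Adding: 4 + 8 + 4 + 4 + 4 = 24.
24 ÷ 2 = 12 beats.

12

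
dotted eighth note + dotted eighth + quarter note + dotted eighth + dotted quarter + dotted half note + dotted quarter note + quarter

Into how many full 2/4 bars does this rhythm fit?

5

One bar of 2/4 = 8 sixteenth notes.
Convert each value to sixteenth notes: dotted eighth note = 3; dotted eighth = 3; quarter note = 4; dotted eighth = 3; dotted quarter = 6; dotted half note = 12; dotted quarter note = 6; quarter = 4.
Total: 3 + 3 + 4 + 3 + 6 + 12 + 6 + 4 = 41.
41 ÷ 8 = 5 complete bars with 1 left over.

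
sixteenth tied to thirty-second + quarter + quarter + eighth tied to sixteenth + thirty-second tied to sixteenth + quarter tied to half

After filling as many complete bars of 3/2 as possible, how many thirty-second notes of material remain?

One bar of 3/2 = 48 thirty-second notes.
Each duration in thirty-second notes: sixteenth tied to thirty-second (sixteenth + thirty-second) = 3; quarter = 8; quarter = 8; eighth tied to sixteenth (eighth + sixteenth) = 6; thirty-second tied to sixteenth (thirty-second + sixteenth) = 3; quarter tied to half (quarter + half) = 24.
Altogether 3 + 8 + 8 + 6 + 3 + 24 = 52.
52 ÷ 48 = 1 complete bar with 4 thirty-second notes remaining.

4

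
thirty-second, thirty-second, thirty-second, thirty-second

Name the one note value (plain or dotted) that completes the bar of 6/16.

The bar of 6/16 = 12 thirty-second notes.
Each duration in thirty-second notes: thirty-second = 1; thirty-second = 1; thirty-second = 1; thirty-second = 1.
Sum: 1 + 1 + 1 + 1 = 4.
Remaining: 12 − 4 = 8 thirty-second notes, which is a quarter note.

quarter note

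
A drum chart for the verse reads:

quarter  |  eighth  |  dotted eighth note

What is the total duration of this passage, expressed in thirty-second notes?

Convert each value to thirty-second notes: quarter = 8; eighth = 4; dotted eighth note = 6.
Total: 8 + 4 + 6 = 18 thirty-second notes.

18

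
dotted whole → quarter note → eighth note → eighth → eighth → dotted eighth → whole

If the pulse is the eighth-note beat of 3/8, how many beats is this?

One eighth-note beat = 2 sixteenth notes.
Each duration in sixteenth notes: dotted whole = 24; quarter note = 4; eighth note = 2; eighth = 2; eighth = 2; dotted eighth = 3; whole = 16.
Total: 24 + 4 + 2 + 2 + 2 + 3 + 16 = 53.
53 ÷ 2 = 26.5 beats.

26.5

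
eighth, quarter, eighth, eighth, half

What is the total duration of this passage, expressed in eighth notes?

In eighth notes: eighth = 1; quarter = 2; eighth = 1; eighth = 1; half = 4.
Total: 1 + 2 + 1 + 1 + 4 = 9 eighth notes.

9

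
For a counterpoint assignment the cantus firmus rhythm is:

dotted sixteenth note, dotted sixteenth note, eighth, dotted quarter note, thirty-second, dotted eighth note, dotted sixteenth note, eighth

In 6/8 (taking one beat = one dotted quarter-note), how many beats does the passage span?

One dotted quarter-note beat = 12 thirty-second notes.
Each duration in thirty-second notes: dotted sixteenth note = 3; dotted sixteenth note = 3; eighth = 4; dotted quarter note = 12; thirty-second = 1; dotted eighth note = 6; dotted sixteenth note = 3; eighth = 4.
Altogether 3 + 3 + 4 + 12 + 1 + 6 + 3 + 4 = 36.
36 ÷ 12 = 3 beats.

3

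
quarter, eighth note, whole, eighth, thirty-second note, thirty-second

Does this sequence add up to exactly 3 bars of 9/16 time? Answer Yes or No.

One bar of 9/16 = 18 thirty-second notes, so 3 bars = 54.
In thirty-second notes: quarter = 8; eighth note = 4; whole = 32; eighth = 4; thirty-second note = 1; thirty-second = 1.
Adding: 8 + 4 + 32 + 4 + 1 + 1 = 50.
50 falls short of 54, so the answer is No.

No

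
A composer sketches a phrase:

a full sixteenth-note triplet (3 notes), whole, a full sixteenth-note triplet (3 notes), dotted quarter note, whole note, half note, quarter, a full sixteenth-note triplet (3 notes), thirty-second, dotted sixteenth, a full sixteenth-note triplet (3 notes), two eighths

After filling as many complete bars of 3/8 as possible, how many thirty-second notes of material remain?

One bar of 3/8 = 12 thirty-second notes.
Express everything in thirty-second notes: a full sixteenth-note triplet (3 notes) (three triplet sixteenths span one eighth) = 4; whole = 32; a full sixteenth-note triplet (3 notes) (three triplet sixteenths span one eighth) = 4; dotted quarter note = 12; whole note = 32; half note = 16; quarter = 8; a full sixteenth-note triplet (3 notes) (three triplet sixteenths span one eighth) = 4; thirty-second = 1; dotted sixteenth = 3; a full sixteenth-note triplet (3 notes) (three triplet sixteenths span one eighth) = 4; eighth = 4; eighth = 4.
Sum: 4 + 32 + 4 + 12 + 32 + 16 + 8 + 4 + 1 + 3 + 4 + 4 + 4 = 128.
128 ÷ 12 = 10 complete bars with 8 thirty-second notes remaining.

8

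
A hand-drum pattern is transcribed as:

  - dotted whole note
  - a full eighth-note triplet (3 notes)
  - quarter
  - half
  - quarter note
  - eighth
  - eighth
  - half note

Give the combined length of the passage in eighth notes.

In eighth notes: dotted whole note = 12; a full eighth-note triplet (3 notes) (three triplet eighths span one quarter) = 2; quarter = 2; half = 4; quarter note = 2; eighth = 1; eighth = 1; half note = 4.
Sum: 12 + 2 + 2 + 4 + 2 + 1 + 1 + 4 = 28 eighth notes.

28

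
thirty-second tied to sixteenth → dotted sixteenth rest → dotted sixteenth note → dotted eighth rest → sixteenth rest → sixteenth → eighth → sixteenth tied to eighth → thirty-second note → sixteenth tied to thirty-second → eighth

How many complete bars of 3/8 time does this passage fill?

One bar of 3/8 = 12 thirty-second notes.
In thirty-second notes: thirty-second tied to sixteenth (thirty-second + sixteenth) = 3; dotted sixteenth rest = 3; dotted sixteenth note = 3; dotted eighth rest = 6; sixteenth rest = 2; sixteenth = 2; eighth = 4; sixteenth tied to eighth (sixteenth + eighth) = 6; thirty-second note = 1; sixteenth tied to thirty-second (sixteenth + thirty-second) = 3; eighth = 4.
Altogether 3 + 3 + 3 + 6 + 2 + 2 + 4 + 6 + 1 + 3 + 4 = 37.
37 ÷ 12 = 3 complete bars with 1 left over.

3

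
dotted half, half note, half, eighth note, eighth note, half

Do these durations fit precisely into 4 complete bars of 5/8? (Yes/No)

One bar of 5/8 = 5 eighth notes, so 4 bars = 20.
In eighth notes: dotted half = 6; half note = 4; half = 4; eighth note = 1; eighth note = 1; half = 4.
Total: 6 + 4 + 4 + 1 + 1 + 4 = 20.
20 equals 20, so the answer is Yes.

Yes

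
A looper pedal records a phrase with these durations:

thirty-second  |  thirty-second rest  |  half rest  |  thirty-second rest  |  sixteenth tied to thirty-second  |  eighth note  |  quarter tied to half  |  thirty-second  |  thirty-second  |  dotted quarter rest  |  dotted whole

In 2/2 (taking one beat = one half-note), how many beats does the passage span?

One half-note beat = 16 thirty-second notes.
Convert each value to thirty-second notes: thirty-second = 1; thirty-second rest = 1; half rest = 16; thirty-second rest = 1; sixteenth tied to thirty-second (sixteenth + thirty-second) = 3; eighth note = 4; quarter tied to half (quarter + half) = 24; thirty-second = 1; thirty-second = 1; dotted quarter rest = 12; dotted whole = 48.
Adding: 1 + 1 + 16 + 1 + 3 + 4 + 24 + 1 + 1 + 12 + 48 = 112.
112 ÷ 16 = 7 beats.

7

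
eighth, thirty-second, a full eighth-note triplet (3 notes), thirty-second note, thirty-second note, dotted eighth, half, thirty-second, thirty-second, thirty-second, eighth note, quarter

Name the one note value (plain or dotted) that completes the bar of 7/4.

eighth note

The bar of 7/4 = 56 thirty-second notes.
Express everything in thirty-second notes: eighth = 4; thirty-second = 1; a full eighth-note triplet (3 notes) (three triplet eighths span one quarter) = 8; thirty-second note = 1; thirty-second note = 1; dotted eighth = 6; half = 16; thirty-second = 1; thirty-second = 1; thirty-second = 1; eighth note = 4; quarter = 8.
Altogether 4 + 1 + 8 + 1 + 1 + 6 + 16 + 1 + 1 + 1 + 4 + 8 = 52.
Remaining: 56 − 52 = 4 thirty-second notes, which is a eighth note.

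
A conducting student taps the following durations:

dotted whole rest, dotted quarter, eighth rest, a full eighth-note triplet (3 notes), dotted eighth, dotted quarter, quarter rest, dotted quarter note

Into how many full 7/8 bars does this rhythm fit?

One bar of 7/8 = 14 sixteenth notes.
Express everything in sixteenth notes: dotted whole rest = 24; dotted quarter = 6; eighth rest = 2; a full eighth-note triplet (3 notes) (three triplet eighths span one quarter) = 4; dotted eighth = 3; dotted quarter = 6; quarter rest = 4; dotted quarter note = 6.
Adding: 24 + 6 + 2 + 4 + 3 + 6 + 4 + 6 = 55.
55 ÷ 14 = 3 complete bars with 13 left over.

3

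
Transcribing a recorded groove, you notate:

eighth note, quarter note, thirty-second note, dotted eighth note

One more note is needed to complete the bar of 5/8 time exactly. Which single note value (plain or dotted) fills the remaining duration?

thirty-second note

The bar of 5/8 = 20 thirty-second notes.
Each duration in thirty-second notes: eighth note = 4; quarter note = 8; thirty-second note = 1; dotted eighth note = 6.
Total: 4 + 8 + 1 + 6 = 19.
Remaining: 20 − 19 = 1 thirty-second note, which is a thirty-second note.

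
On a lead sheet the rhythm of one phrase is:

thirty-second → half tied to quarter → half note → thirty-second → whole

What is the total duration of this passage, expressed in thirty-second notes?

Convert each value to thirty-second notes: thirty-second = 1; half tied to quarter (half + quarter) = 24; half note = 16; thirty-second = 1; whole = 32.
Adding: 1 + 24 + 16 + 1 + 32 = 74 thirty-second notes.

74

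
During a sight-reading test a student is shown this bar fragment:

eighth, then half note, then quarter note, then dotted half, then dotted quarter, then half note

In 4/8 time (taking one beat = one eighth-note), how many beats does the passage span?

One eighth-note beat = 2 sixteenth notes.
Express everything in sixteenth notes: eighth = 2; half note = 8; quarter note = 4; dotted half = 12; dotted quarter = 6; half note = 8.
Altogether 2 + 8 + 4 + 12 + 6 + 8 = 40.
40 ÷ 2 = 20 beats.

20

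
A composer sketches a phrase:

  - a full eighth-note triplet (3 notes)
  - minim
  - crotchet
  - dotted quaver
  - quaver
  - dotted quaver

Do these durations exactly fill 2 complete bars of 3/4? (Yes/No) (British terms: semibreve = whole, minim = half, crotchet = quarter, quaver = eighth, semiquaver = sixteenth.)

One bar of 3/4 = 12 sixteenth notes, so 2 bars = 24.
In sixteenth notes: a full eighth-note triplet (3 notes) (three triplet eighths span one quarter) = 4; minim = 8; crotchet = 4; dotted quaver = 3; quaver = 2; dotted quaver = 3.
Altogether 4 + 8 + 4 + 3 + 2 + 3 = 24.
24 equals 24, so the answer is Yes.

Yes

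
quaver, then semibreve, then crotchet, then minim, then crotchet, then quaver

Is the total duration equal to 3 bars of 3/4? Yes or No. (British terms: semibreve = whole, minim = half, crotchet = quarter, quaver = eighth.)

One bar of 3/4 = 6 eighth notes, so 3 bars = 18.
Convert each value to eighth notes: quaver = 1; semibreve = 8; crotchet = 2; minim = 4; crotchet = 2; quaver = 1.
Altogether 1 + 8 + 2 + 4 + 2 + 1 = 18.
18 equals 18, so the answer is Yes.

Yes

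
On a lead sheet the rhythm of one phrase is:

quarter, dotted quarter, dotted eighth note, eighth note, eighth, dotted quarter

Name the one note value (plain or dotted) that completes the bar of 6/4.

sixteenth note

The bar of 6/4 = 24 sixteenth notes.
Express everything in sixteenth notes: quarter = 4; dotted quarter = 6; dotted eighth note = 3; eighth note = 2; eighth = 2; dotted quarter = 6.
Sum: 4 + 6 + 3 + 2 + 2 + 6 = 23.
Remaining: 24 − 23 = 1 sixteenth note, which is a sixteenth note.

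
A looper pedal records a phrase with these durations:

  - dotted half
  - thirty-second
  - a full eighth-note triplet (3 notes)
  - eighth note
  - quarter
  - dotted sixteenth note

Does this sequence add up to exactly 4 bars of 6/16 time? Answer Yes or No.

One bar of 6/16 = 12 thirty-second notes, so 4 bars = 48.
Working in thirty-second notes: dotted half = 24; thirty-second = 1; a full eighth-note triplet (3 notes) (three triplet eighths span one quarter) = 8; eighth note = 4; quarter = 8; dotted sixteenth note = 3.
Altogether 24 + 1 + 8 + 4 + 8 + 3 = 48.
48 equals 48, so the answer is Yes.

Yes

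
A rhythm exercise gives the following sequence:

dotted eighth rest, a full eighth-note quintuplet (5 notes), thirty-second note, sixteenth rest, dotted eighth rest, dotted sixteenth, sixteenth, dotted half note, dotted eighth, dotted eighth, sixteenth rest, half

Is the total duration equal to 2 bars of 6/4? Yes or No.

No

One bar of 6/4 = 48 thirty-second notes, so 2 bars = 96.
Working in thirty-second notes: dotted eighth rest = 6; a full eighth-note quintuplet (5 notes) (five quintuplet eighths span one half) = 16; thirty-second note = 1; sixteenth rest = 2; dotted eighth rest = 6; dotted sixteenth = 3; sixteenth = 2; dotted half note = 24; dotted eighth = 6; dotted eighth = 6; sixteenth rest = 2; half = 16.
Altogether 6 + 16 + 1 + 2 + 6 + 3 + 2 + 24 + 6 + 6 + 2 + 16 = 90.
90 falls short of 96, so the answer is No.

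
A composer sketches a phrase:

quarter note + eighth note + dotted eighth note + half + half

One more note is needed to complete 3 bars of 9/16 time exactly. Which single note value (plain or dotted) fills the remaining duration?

eighth note

3 bars of 9/16 = 27 sixteenth notes.
Working in sixteenth notes: quarter note = 4; eighth note = 2; dotted eighth note = 3; half = 8; half = 8.
Adding: 4 + 2 + 3 + 8 + 8 = 25.
Remaining: 27 − 25 = 2 sixteenth notes, which is a eighth note.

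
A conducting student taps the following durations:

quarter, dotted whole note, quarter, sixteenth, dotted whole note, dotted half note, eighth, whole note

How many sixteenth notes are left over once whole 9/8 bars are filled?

15

One bar of 9/8 = 18 sixteenth notes.
In sixteenth notes: quarter = 4; dotted whole note = 24; quarter = 4; sixteenth = 1; dotted whole note = 24; dotted half note = 12; eighth = 2; whole note = 16.
Adding: 4 + 24 + 4 + 1 + 24 + 12 + 2 + 16 = 87.
87 ÷ 18 = 4 complete bars with 15 sixteenth notes remaining.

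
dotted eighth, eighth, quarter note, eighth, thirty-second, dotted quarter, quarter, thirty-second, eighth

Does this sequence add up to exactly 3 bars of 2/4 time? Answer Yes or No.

One bar of 2/4 = 16 thirty-second notes, so 3 bars = 48.
Convert each value to thirty-second notes: dotted eighth = 6; eighth = 4; quarter note = 8; eighth = 4; thirty-second = 1; dotted quarter = 12; quarter = 8; thirty-second = 1; eighth = 4.
Altogether 6 + 4 + 8 + 4 + 1 + 12 + 8 + 1 + 4 = 48.
48 equals 48, so the answer is Yes.

Yes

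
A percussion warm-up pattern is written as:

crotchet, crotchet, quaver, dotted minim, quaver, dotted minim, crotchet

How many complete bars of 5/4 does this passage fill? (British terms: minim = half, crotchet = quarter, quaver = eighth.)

One bar of 5/4 = 10 eighth notes.
Express everything in eighth notes: crotchet = 2; crotchet = 2; quaver = 1; dotted minim = 6; quaver = 1; dotted minim = 6; crotchet = 2.
Total: 2 + 2 + 1 + 6 + 1 + 6 + 2 = 20.
20 ÷ 10 = 2 complete bars with 0 left over.

2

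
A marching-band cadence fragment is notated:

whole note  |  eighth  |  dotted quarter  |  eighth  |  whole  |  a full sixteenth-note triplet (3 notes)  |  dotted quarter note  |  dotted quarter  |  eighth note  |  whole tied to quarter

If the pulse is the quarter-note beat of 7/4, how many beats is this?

19.5

One quarter-note beat = 2 eighth notes.
Convert each value to eighth notes: whole note = 8; eighth = 1; dotted quarter = 3; eighth = 1; whole = 8; a full sixteenth-note triplet (3 notes) (three triplet sixteenths span one eighth) = 1; dotted quarter note = 3; dotted quarter = 3; eighth note = 1; whole tied to quarter (whole + quarter) = 10.
Total: 8 + 1 + 3 + 1 + 8 + 1 + 3 + 3 + 1 + 10 = 39.
39 ÷ 2 = 19.5 beats.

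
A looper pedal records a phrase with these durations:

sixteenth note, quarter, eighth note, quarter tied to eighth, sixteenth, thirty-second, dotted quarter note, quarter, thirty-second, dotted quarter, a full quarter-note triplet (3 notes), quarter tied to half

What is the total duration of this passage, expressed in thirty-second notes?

102

Convert each value to thirty-second notes: sixteenth note = 2; quarter = 8; eighth note = 4; quarter tied to eighth (quarter + eighth) = 12; sixteenth = 2; thirty-second = 1; dotted quarter note = 12; quarter = 8; thirty-second = 1; dotted quarter = 12; a full quarter-note triplet (3 notes) (three triplet quarters span one half) = 16; quarter tied to half (quarter + half) = 24.
Sum: 2 + 8 + 4 + 12 + 2 + 1 + 12 + 8 + 1 + 12 + 16 + 24 = 102 thirty-second notes.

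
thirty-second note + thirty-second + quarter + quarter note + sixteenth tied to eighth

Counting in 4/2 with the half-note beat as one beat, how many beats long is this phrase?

1.5

One half-note beat = 16 thirty-second notes.
Working in thirty-second notes: thirty-second note = 1; thirty-second = 1; quarter = 8; quarter note = 8; sixteenth tied to eighth (sixteenth + eighth) = 6.
Altogether 1 + 1 + 8 + 8 + 6 = 24.
24 ÷ 16 = 1.5 beats.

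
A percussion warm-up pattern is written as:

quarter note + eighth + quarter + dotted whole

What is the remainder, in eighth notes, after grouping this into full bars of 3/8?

One bar of 3/8 = 3 eighth notes.
Express everything in eighth notes: quarter note = 2; eighth = 1; quarter = 2; dotted whole = 12.
Adding: 2 + 1 + 2 + 12 = 17.
17 ÷ 3 = 5 complete bars with 2 eighth notes remaining.

2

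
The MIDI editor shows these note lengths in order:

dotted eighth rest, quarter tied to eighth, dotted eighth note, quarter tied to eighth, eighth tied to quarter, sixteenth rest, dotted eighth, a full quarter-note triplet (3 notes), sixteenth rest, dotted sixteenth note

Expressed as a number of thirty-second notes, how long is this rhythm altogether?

77

Express everything in thirty-second notes: dotted eighth rest = 6; quarter tied to eighth (quarter + eighth) = 12; dotted eighth note = 6; quarter tied to eighth (quarter + eighth) = 12; eighth tied to quarter (eighth + quarter) = 12; sixteenth rest = 2; dotted eighth = 6; a full quarter-note triplet (3 notes) (three triplet quarters span one half) = 16; sixteenth rest = 2; dotted sixteenth note = 3.
Sum: 6 + 12 + 6 + 12 + 12 + 2 + 6 + 16 + 2 + 3 = 77 thirty-second notes.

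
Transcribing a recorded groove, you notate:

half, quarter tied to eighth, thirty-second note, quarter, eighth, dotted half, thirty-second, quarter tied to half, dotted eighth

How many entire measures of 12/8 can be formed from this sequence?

2

One bar of 12/8 = 48 thirty-second notes.
Each duration in thirty-second notes: half = 16; quarter tied to eighth (quarter + eighth) = 12; thirty-second note = 1; quarter = 8; eighth = 4; dotted half = 24; thirty-second = 1; quarter tied to half (quarter + half) = 24; dotted eighth = 6.
Sum: 16 + 12 + 1 + 8 + 4 + 24 + 1 + 24 + 6 = 96.
96 ÷ 48 = 2 complete bars with 0 left over.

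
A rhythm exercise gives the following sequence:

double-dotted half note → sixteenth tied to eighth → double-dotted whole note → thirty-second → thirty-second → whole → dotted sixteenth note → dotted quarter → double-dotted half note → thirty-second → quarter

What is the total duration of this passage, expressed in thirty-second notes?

Convert each value to thirty-second notes: double-dotted half note = 28; sixteenth tied to eighth (sixteenth + eighth) = 6; double-dotted whole note = 56; thirty-second = 1; thirty-second = 1; whole = 32; dotted sixteenth note = 3; dotted quarter = 12; double-dotted half note = 28; thirty-second = 1; quarter = 8.
Altogether 28 + 6 + 56 + 1 + 1 + 32 + 3 + 12 + 28 + 1 + 8 = 176 thirty-second notes.

176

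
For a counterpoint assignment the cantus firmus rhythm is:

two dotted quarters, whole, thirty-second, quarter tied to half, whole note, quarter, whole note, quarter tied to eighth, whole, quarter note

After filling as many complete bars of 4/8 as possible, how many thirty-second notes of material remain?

One bar of 4/8 = 16 thirty-second notes.
Express everything in thirty-second notes: dotted quarter = 12; dotted quarter = 12; whole = 32; thirty-second = 1; quarter tied to half (quarter + half) = 24; whole note = 32; quarter = 8; whole note = 32; quarter tied to eighth (quarter + eighth) = 12; whole = 32; quarter note = 8.
Altogether 12 + 12 + 32 + 1 + 24 + 32 + 8 + 32 + 12 + 32 + 8 = 205.
205 ÷ 16 = 12 complete bars with 13 thirty-second notes remaining.

13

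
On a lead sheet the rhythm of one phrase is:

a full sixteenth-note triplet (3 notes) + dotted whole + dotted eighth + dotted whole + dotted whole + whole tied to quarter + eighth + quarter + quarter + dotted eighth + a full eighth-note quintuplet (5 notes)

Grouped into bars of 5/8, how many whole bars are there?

11

One bar of 5/8 = 10 sixteenth notes.
Working in sixteenth notes: a full sixteenth-note triplet (3 notes) (three triplet sixteenths span one eighth) = 2; dotted whole = 24; dotted eighth = 3; dotted whole = 24; dotted whole = 24; whole tied to quarter (whole + quarter) = 20; eighth = 2; quarter = 4; quarter = 4; dotted eighth = 3; a full eighth-note quintuplet (5 notes) (five quintuplet eighths span one half) = 8.
Total: 2 + 24 + 3 + 24 + 24 + 20 + 2 + 4 + 4 + 3 + 8 = 118.
118 ÷ 10 = 11 complete bars with 8 left over.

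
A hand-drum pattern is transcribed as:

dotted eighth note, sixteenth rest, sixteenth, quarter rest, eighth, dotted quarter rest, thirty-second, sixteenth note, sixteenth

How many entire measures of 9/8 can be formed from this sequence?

One bar of 9/8 = 36 thirty-second notes.
Express everything in thirty-second notes: dotted eighth note = 6; sixteenth rest = 2; sixteenth = 2; quarter rest = 8; eighth = 4; dotted quarter rest = 12; thirty-second = 1; sixteenth note = 2; sixteenth = 2.
Altogether 6 + 2 + 2 + 8 + 4 + 12 + 1 + 2 + 2 = 39.
39 ÷ 36 = 1 complete bar with 3 left over.

1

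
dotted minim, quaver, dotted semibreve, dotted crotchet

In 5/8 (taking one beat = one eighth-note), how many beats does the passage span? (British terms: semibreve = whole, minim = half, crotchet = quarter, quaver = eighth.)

22

One eighth-note beat = 2 sixteenth notes.
Each duration in sixteenth notes: dotted minim = 12; quaver = 2; dotted semibreve = 24; dotted crotchet = 6.
Altogether 12 + 2 + 24 + 6 = 44.
44 ÷ 2 = 22 beats.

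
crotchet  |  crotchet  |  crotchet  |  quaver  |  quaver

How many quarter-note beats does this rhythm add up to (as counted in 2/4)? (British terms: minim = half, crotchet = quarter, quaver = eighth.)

One quarter-note beat = 2 eighth notes.
Working in eighth notes: crotchet = 2; crotchet = 2; crotchet = 2; quaver = 1; quaver = 1.
Altogether 2 + 2 + 2 + 1 + 1 = 8.
8 ÷ 2 = 4 beats.

4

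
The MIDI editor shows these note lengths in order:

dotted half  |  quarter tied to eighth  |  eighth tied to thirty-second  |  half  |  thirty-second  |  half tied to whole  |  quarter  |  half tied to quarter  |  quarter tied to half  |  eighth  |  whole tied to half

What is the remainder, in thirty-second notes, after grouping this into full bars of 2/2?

One bar of 2/2 = 32 thirty-second notes.
Express everything in thirty-second notes: dotted half = 24; quarter tied to eighth (quarter + eighth) = 12; eighth tied to thirty-second (eighth + thirty-second) = 5; half = 16; thirty-second = 1; half tied to whole (half + whole) = 48; quarter = 8; half tied to quarter (half + quarter) = 24; quarter tied to half (quarter + half) = 24; eighth = 4; whole tied to half (whole + half) = 48.
Sum: 24 + 12 + 5 + 16 + 1 + 48 + 8 + 24 + 24 + 4 + 48 = 214.
214 ÷ 32 = 6 complete bars with 22 thirty-second notes remaining.

22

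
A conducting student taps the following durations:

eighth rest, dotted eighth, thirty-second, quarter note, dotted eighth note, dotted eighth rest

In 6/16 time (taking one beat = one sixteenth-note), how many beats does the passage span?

One sixteenth-note beat = 2 thirty-second notes.
Convert each value to thirty-second notes: eighth rest = 4; dotted eighth = 6; thirty-second = 1; quarter note = 8; dotted eighth note = 6; dotted eighth rest = 6.
Adding: 4 + 6 + 1 + 8 + 6 + 6 = 31.
31 ÷ 2 = 15.5 beats.

15.5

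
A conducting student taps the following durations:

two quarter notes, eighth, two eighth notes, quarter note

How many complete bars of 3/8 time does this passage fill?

One bar of 3/8 = 3 eighth notes.
In eighth notes: quarter note = 2; quarter note = 2; eighth = 1; eighth note = 1; eighth note = 1; quarter note = 2.
Adding: 2 + 2 + 1 + 1 + 1 + 2 = 9.
9 ÷ 3 = 3 complete bars with 0 left over.

3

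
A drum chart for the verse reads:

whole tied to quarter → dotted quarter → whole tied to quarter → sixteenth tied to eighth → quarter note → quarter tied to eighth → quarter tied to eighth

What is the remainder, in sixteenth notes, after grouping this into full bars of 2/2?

1

One bar of 2/2 = 16 sixteenth notes.
Each duration in sixteenth notes: whole tied to quarter (whole + quarter) = 20; dotted quarter = 6; whole tied to quarter (whole + quarter) = 20; sixteenth tied to eighth (sixteenth + eighth) = 3; quarter note = 4; quarter tied to eighth (quarter + eighth) = 6; quarter tied to eighth (quarter + eighth) = 6.
Sum: 20 + 6 + 20 + 3 + 4 + 6 + 6 = 65.
65 ÷ 16 = 4 complete bars with 1 sixteenth note remaining.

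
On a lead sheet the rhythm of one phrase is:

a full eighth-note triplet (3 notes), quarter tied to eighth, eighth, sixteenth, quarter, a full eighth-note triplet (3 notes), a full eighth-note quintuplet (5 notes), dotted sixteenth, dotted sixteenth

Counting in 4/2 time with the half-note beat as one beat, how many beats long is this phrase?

4

One half-note beat = 16 thirty-second notes.
Express everything in thirty-second notes: a full eighth-note triplet (3 notes) (three triplet eighths span one quarter) = 8; quarter tied to eighth (quarter + eighth) = 12; eighth = 4; sixteenth = 2; quarter = 8; a full eighth-note triplet (3 notes) (three triplet eighths span one quarter) = 8; a full eighth-note quintuplet (5 notes) (five quintuplet eighths span one half) = 16; dotted sixteenth = 3; dotted sixteenth = 3.
Total: 8 + 12 + 4 + 2 + 8 + 8 + 16 + 3 + 3 = 64.
64 ÷ 16 = 4 beats.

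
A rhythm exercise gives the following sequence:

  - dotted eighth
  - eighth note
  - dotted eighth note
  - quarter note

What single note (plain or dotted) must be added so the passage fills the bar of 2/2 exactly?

The bar of 2/2 = 16 sixteenth notes.
Express everything in sixteenth notes: dotted eighth = 3; eighth note = 2; dotted eighth note = 3; quarter note = 4.
Adding: 3 + 2 + 3 + 4 = 12.
Remaining: 16 − 12 = 4 sixteenth notes, which is a quarter note.

quarter note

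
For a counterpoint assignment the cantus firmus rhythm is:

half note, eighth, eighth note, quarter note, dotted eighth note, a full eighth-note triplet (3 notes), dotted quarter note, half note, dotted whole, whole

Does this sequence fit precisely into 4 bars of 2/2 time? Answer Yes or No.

One bar of 2/2 = 16 sixteenth notes, so 4 bars = 64.
Working in sixteenth notes: half note = 8; eighth = 2; eighth note = 2; quarter note = 4; dotted eighth note = 3; a full eighth-note triplet (3 notes) (three triplet eighths span one quarter) = 4; dotted quarter note = 6; half note = 8; dotted whole = 24; whole = 16.
Sum: 8 + 2 + 2 + 4 + 3 + 4 + 6 + 8 + 24 + 16 = 77.
77 exceeds 64, so the answer is No.

No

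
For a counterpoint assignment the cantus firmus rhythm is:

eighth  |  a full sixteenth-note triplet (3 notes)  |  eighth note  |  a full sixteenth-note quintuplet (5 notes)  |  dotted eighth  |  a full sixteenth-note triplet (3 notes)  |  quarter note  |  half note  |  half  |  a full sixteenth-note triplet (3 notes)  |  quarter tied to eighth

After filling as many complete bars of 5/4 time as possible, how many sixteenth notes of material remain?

One bar of 5/4 = 20 sixteenth notes.
Convert each value to sixteenth notes: eighth = 2; a full sixteenth-note triplet (3 notes) (three triplet sixteenths span one eighth) = 2; eighth note = 2; a full sixteenth-note quintuplet (5 notes) (five quintuplet sixteenths span one quarter) = 4; dotted eighth = 3; a full sixteenth-note triplet (3 notes) (three triplet sixteenths span one eighth) = 2; quarter note = 4; half note = 8; half = 8; a full sixteenth-note triplet (3 notes) (three triplet sixteenths span one eighth) = 2; quarter tied to eighth (quarter + eighth) = 6.
Sum: 2 + 2 + 2 + 4 + 3 + 2 + 4 + 8 + 8 + 2 + 6 = 43.
43 ÷ 20 = 2 complete bars with 3 sixteenth notes remaining.

3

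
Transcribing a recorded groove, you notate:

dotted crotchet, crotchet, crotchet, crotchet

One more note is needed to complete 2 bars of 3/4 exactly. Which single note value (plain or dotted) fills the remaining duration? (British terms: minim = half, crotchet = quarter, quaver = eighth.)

2 bars of 3/4 = 12 eighth notes.
Each duration in eighth notes: dotted crotchet = 3; crotchet = 2; crotchet = 2; crotchet = 2.
Total: 3 + 2 + 2 + 2 = 9.
Remaining: 12 − 9 = 3 eighth notes, which is a dotted quarter note.

dotted quarter note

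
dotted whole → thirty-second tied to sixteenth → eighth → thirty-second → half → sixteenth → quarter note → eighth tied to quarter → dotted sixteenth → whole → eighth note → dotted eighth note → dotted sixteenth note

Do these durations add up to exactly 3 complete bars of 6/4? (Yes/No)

No

One bar of 6/4 = 48 thirty-second notes, so 3 bars = 144.
Working in thirty-second notes: dotted whole = 48; thirty-second tied to sixteenth (thirty-second + sixteenth) = 3; eighth = 4; thirty-second = 1; half = 16; sixteenth = 2; quarter note = 8; eighth tied to quarter (eighth + quarter) = 12; dotted sixteenth = 3; whole = 32; eighth note = 4; dotted eighth note = 6; dotted sixteenth note = 3.
Sum: 48 + 3 + 4 + 1 + 16 + 2 + 8 + 12 + 3 + 32 + 4 + 6 + 3 = 142.
142 falls short of 144, so the answer is No.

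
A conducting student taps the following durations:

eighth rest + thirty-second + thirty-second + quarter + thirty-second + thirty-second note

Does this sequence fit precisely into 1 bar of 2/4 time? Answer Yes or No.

One bar of 2/4 = 16 thirty-second notes.
In thirty-second notes: eighth rest = 4; thirty-second = 1; thirty-second = 1; quarter = 8; thirty-second = 1; thirty-second note = 1.
Adding: 4 + 1 + 1 + 8 + 1 + 1 = 16.
16 equals 16, so the answer is Yes.

Yes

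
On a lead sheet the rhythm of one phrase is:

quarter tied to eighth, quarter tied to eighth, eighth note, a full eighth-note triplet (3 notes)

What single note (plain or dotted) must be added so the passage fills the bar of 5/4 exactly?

The bar of 5/4 = 10 eighth notes.
Each duration in eighth notes: quarter tied to eighth (quarter + eighth) = 3; quarter tied to eighth (quarter + eighth) = 3; eighth note = 1; a full eighth-note triplet (3 notes) (three triplet eighths span one quarter) = 2.
Altogether 3 + 3 + 1 + 2 = 9.
Remaining: 10 − 9 = 1 eighth note, which is a eighth note.

eighth note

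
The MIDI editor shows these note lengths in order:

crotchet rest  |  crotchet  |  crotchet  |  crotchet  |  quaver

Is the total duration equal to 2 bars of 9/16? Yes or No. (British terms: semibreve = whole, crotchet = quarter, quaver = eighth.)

One bar of 9/16 = 9 sixteenth notes, so 2 bars = 18.
In sixteenth notes: crotchet rest = 4; crotchet = 4; crotchet = 4; crotchet = 4; quaver = 2.
Sum: 4 + 4 + 4 + 4 + 2 = 18.
18 equals 18, so the answer is Yes.

Yes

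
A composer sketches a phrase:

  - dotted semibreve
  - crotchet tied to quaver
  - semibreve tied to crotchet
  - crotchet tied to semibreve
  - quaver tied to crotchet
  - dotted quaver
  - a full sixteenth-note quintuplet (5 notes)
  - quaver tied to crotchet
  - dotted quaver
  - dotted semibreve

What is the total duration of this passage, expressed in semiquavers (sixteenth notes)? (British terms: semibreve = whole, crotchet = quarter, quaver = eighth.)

Convert each value to sixteenth notes: dotted semibreve = 24; crotchet tied to quaver (crotchet + quaver) = 6; semibreve tied to crotchet (semibreve + crotchet) = 20; crotchet tied to semibreve (crotchet + semibreve) = 20; quaver tied to crotchet (quaver + crotchet) = 6; dotted quaver = 3; a full sixteenth-note quintuplet (5 notes) (five quintuplet sixteenths span one quarter) = 4; quaver tied to crotchet (quaver + crotchet) = 6; dotted quaver = 3; dotted semibreve = 24.
Total: 24 + 6 + 20 + 20 + 6 + 3 + 4 + 6 + 3 + 24 = 116 sixteenth notes.

116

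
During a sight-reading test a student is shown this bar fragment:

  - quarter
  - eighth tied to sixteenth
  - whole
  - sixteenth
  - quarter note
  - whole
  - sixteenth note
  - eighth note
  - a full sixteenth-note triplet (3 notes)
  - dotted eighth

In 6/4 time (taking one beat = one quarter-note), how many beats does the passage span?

One quarter-note beat = 4 sixteenth notes.
Each duration in sixteenth notes: quarter = 4; eighth tied to sixteenth (eighth + sixteenth) = 3; whole = 16; sixteenth = 1; quarter note = 4; whole = 16; sixteenth note = 1; eighth note = 2; a full sixteenth-note triplet (3 notes) (three triplet sixteenths span one eighth) = 2; dotted eighth = 3.
Sum: 4 + 3 + 16 + 1 + 4 + 16 + 1 + 2 + 2 + 3 = 52.
52 ÷ 4 = 13 beats.

13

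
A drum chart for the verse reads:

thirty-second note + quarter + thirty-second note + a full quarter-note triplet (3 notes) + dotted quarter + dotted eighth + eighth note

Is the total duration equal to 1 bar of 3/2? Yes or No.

Yes

One bar of 3/2 = 48 thirty-second notes.
Working in thirty-second notes: thirty-second note = 1; quarter = 8; thirty-second note = 1; a full quarter-note triplet (3 notes) (three triplet quarters span one half) = 16; dotted quarter = 12; dotted eighth = 6; eighth note = 4.
Altogether 1 + 8 + 1 + 16 + 12 + 6 + 4 = 48.
48 equals 48, so the answer is Yes.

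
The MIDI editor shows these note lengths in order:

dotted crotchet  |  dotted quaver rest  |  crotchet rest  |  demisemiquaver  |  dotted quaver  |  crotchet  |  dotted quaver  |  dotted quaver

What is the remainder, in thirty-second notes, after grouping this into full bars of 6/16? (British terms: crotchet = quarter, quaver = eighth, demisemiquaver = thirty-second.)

5

One bar of 6/16 = 12 thirty-second notes.
Working in thirty-second notes: dotted crotchet = 12; dotted quaver rest = 6; crotchet rest = 8; demisemiquaver = 1; dotted quaver = 6; crotchet = 8; dotted quaver = 6; dotted quaver = 6.
Altogether 12 + 6 + 8 + 1 + 6 + 8 + 6 + 6 = 53.
53 ÷ 12 = 4 complete bars with 5 thirty-second notes remaining.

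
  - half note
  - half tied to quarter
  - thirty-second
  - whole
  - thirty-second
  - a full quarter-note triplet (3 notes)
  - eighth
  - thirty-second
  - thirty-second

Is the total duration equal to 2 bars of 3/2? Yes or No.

One bar of 3/2 = 48 thirty-second notes, so 2 bars = 96.
Working in thirty-second notes: half note = 16; half tied to quarter (half + quarter) = 24; thirty-second = 1; whole = 32; thirty-second = 1; a full quarter-note triplet (3 notes) (three triplet quarters span one half) = 16; eighth = 4; thirty-second = 1; thirty-second = 1.
Total: 16 + 24 + 1 + 32 + 1 + 16 + 4 + 1 + 1 = 96.
96 equals 96, so the answer is Yes.

Yes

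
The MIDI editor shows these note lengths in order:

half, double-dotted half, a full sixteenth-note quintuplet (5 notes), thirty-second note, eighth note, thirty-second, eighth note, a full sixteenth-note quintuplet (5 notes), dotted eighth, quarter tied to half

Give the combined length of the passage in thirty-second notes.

Each duration in thirty-second notes: half = 16; double-dotted half = 28; a full sixteenth-note quintuplet (5 notes) (five quintuplet sixteenths span one quarter) = 8; thirty-second note = 1; eighth note = 4; thirty-second = 1; eighth note = 4; a full sixteenth-note quintuplet (5 notes) (five quintuplet sixteenths span one quarter) = 8; dotted eighth = 6; quarter tied to half (quarter + half) = 24.
Sum: 16 + 28 + 8 + 1 + 4 + 1 + 4 + 8 + 6 + 24 = 100 thirty-second notes.

100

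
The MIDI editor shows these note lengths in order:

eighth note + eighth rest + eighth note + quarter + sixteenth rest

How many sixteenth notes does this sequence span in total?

Working in sixteenth notes: eighth note = 2; eighth rest = 2; eighth note = 2; quarter = 4; sixteenth rest = 1.
Altogether 2 + 2 + 2 + 4 + 1 = 11 sixteenth notes.

11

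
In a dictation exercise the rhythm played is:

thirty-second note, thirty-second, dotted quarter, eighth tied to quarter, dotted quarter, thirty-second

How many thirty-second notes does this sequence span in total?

Convert each value to thirty-second notes: thirty-second note = 1; thirty-second = 1; dotted quarter = 12; eighth tied to quarter (eighth + quarter) = 12; dotted quarter = 12; thirty-second = 1.
Sum: 1 + 1 + 12 + 12 + 12 + 1 = 39 thirty-second notes.

39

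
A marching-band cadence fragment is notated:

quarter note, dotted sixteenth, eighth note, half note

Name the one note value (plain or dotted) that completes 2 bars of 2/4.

2 bars of 2/4 = 32 thirty-second notes.
Convert each value to thirty-second notes: quarter note = 8; dotted sixteenth = 3; eighth note = 4; half note = 16.
Total: 8 + 3 + 4 + 16 = 31.
Remaining: 32 − 31 = 1 thirty-second note, which is a thirty-second note.

thirty-second note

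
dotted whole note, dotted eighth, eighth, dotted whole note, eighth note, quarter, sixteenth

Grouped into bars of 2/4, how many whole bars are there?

7

One bar of 2/4 = 8 sixteenth notes.
Working in sixteenth notes: dotted whole note = 24; dotted eighth = 3; eighth = 2; dotted whole note = 24; eighth note = 2; quarter = 4; sixteenth = 1.
Altogether 24 + 3 + 2 + 24 + 2 + 4 + 1 = 60.
60 ÷ 8 = 7 complete bars with 4 left over.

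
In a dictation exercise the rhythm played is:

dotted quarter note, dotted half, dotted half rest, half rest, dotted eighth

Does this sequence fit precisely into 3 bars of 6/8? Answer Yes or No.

No

One bar of 6/8 = 12 sixteenth notes, so 3 bars = 36.
Each duration in sixteenth notes: dotted quarter note = 6; dotted half = 12; dotted half rest = 12; half rest = 8; dotted eighth = 3.
Altogether 6 + 12 + 12 + 8 + 3 = 41.
41 exceeds 36, so the answer is No.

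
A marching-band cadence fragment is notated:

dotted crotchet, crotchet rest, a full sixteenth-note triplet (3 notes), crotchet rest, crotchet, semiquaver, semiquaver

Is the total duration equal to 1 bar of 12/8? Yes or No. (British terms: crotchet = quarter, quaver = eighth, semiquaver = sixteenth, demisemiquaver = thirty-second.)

One bar of 12/8 = 24 sixteenth notes.
In sixteenth notes: dotted crotchet = 6; crotchet rest = 4; a full sixteenth-note triplet (3 notes) (three triplet sixteenths span one eighth) = 2; crotchet rest = 4; crotchet = 4; semiquaver = 1; semiquaver = 1.
Adding: 6 + 4 + 2 + 4 + 4 + 1 + 1 = 22.
22 falls short of 24, so the answer is No.

No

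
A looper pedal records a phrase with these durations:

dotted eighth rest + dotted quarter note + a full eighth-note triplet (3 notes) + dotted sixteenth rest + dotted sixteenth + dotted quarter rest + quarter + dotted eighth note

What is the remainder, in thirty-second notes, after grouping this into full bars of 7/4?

One bar of 7/4 = 56 thirty-second notes.
Express everything in thirty-second notes: dotted eighth rest = 6; dotted quarter note = 12; a full eighth-note triplet (3 notes) (three triplet eighths span one quarter) = 8; dotted sixteenth rest = 3; dotted sixteenth = 3; dotted quarter rest = 12; quarter = 8; dotted eighth note = 6.
Altogether 6 + 12 + 8 + 3 + 3 + 12 + 8 + 6 = 58.
58 ÷ 56 = 1 complete bar with 2 thirty-second notes remaining.

2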